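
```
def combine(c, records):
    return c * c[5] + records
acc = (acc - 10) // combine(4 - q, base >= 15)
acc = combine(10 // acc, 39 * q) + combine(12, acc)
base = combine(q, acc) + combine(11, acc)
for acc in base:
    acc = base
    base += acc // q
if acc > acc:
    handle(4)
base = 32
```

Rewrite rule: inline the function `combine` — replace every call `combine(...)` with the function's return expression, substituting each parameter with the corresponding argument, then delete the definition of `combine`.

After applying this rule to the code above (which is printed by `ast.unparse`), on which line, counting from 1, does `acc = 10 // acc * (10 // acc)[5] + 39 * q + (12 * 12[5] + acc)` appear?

2

Transformed code:
acc = (acc - 10) // ((4 - q) * (4 - q)[5] + (base >= 15))
acc = 10 // acc * (10 // acc)[5] + 39 * q + (12 * 12[5] + acc)
base = q * q[5] + acc + (11 * 11[5] + acc)
for acc in base:
    acc = base
    base += acc // q
if acc > acc:
    handle(4)
base = 32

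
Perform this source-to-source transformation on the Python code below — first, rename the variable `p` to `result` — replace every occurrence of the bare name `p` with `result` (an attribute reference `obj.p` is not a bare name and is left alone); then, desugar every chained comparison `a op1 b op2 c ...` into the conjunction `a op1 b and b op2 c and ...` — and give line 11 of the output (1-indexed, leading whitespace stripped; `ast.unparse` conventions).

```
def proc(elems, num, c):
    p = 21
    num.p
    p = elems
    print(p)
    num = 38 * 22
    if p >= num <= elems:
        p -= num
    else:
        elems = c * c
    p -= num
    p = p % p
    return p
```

result -= num

Transformed code:
def proc(elems, num, c):
    result = 21
    num.p
    result = elems
    print(result)
    num = 38 * 22
    if result >= num and num <= elems:
        result -= num
    else:
        elems = c * c
    result -= num
    result = result % result
    return result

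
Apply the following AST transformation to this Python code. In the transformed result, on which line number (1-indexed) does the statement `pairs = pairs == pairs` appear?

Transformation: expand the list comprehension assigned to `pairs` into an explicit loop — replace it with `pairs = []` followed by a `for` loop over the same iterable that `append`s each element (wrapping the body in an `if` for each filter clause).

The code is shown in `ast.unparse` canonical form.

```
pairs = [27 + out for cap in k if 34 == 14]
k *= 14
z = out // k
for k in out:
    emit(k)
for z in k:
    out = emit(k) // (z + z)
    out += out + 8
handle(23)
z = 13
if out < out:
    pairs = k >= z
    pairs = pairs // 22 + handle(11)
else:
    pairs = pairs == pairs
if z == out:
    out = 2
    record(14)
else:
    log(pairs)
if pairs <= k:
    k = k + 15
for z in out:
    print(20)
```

18

Transformed code:
pairs = []
for cap in k:
    if 34 == 14:
        pairs.append(27 + out)
k *= 14
z = out // k
for k in out:
    emit(k)
for z in k:
    out = emit(k) // (z + z)
    out += out + 8
handle(23)
z = 13
if out < out:
    pairs = k >= z
    pairs = pairs // 22 + handle(11)
else:
    pairs = pairs == pairs
if z == out:
    out = 2
    record(14)
else:
    log(pairs)
if pairs <= k:
    k = k + 15
for z in out:
    print(20)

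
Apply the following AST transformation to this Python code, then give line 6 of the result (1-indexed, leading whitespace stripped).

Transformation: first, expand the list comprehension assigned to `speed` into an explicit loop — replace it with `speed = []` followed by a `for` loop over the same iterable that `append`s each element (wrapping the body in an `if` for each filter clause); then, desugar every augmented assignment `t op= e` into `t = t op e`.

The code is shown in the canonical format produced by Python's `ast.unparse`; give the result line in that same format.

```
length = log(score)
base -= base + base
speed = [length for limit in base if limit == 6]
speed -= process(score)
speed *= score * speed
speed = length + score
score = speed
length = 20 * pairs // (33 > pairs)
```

Transformed code:
length = log(score)
base = base - (base + base)
speed = []
for limit in base:
    if limit == 6:
        speed.append(length)
speed = speed - process(score)
speed = speed * (score * speed)
speed = length + score
score = speed
length = 20 * pairs // (33 > pairs)

speed.append(length)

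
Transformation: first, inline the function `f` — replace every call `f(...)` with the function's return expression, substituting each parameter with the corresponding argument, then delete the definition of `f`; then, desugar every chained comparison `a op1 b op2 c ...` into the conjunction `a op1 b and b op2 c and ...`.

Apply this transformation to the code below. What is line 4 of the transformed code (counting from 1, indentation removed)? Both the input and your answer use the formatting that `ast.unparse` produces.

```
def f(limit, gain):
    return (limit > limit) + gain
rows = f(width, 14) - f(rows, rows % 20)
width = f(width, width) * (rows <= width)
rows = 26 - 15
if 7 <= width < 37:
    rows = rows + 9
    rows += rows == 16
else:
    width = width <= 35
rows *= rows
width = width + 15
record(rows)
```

Transformed code:
rows = (width > width) + 14 - ((rows > rows) + rows % 20)
width = ((width > width) + width) * (rows <= width)
rows = 26 - 15
if 7 <= width and width < 37:
    rows = rows + 9
    rows += rows == 16
else:
    width = width <= 35
rows *= rows
width = width + 15
record(rows)

if 7 <= width and width < 37:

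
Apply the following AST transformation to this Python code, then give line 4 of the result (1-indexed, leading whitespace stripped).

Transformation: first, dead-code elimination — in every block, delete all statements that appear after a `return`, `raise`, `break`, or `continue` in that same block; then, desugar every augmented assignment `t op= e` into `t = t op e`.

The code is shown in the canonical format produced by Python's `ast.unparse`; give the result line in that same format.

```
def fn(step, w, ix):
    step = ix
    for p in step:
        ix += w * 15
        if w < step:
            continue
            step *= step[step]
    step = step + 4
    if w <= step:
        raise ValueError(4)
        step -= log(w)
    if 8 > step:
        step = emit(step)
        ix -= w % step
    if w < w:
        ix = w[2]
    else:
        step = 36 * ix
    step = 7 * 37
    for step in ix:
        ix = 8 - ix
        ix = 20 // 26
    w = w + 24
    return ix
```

Transformed code:
def fn(step, w, ix):
    step = ix
    for p in step:
        ix = ix + w * 15
        if w < step:
            continue
    step = step + 4
    if w <= step:
        raise ValueError(4)
    if 8 > step:
        step = emit(step)
        ix = ix - w % step
    if w < w:
        ix = w[2]
    else:
        step = 36 * ix
    step = 7 * 37
    for step in ix:
        ix = 8 - ix
        ix = 20 // 26
    w = w + 24
    return ix

ix = ix + w * 15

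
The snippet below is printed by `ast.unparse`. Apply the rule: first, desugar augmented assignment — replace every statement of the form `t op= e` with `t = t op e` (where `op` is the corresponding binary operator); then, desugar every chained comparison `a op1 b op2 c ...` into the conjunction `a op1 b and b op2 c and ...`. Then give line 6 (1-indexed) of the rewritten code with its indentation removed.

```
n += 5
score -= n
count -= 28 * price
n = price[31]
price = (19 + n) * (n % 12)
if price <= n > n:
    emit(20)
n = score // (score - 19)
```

if price <= n and n > n:

Transformed code:
n = n + 5
score = score - n
count = count - 28 * price
n = price[31]
price = (19 + n) * (n % 12)
if price <= n and n > n:
    emit(20)
n = score // (score - 19)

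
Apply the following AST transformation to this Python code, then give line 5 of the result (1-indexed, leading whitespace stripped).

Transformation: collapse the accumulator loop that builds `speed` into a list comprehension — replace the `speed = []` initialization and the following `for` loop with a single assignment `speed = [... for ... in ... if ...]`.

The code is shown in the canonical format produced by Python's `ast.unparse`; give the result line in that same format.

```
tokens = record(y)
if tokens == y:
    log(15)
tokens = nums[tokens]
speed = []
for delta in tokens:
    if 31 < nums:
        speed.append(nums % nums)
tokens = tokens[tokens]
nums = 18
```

speed = [nums % nums for delta in tokens if 31 < nums]

Transformed code:
tokens = record(y)
if tokens == y:
    log(15)
tokens = nums[tokens]
speed = [nums % nums for delta in tokens if 31 < nums]
tokens = tokens[tokens]
nums = 18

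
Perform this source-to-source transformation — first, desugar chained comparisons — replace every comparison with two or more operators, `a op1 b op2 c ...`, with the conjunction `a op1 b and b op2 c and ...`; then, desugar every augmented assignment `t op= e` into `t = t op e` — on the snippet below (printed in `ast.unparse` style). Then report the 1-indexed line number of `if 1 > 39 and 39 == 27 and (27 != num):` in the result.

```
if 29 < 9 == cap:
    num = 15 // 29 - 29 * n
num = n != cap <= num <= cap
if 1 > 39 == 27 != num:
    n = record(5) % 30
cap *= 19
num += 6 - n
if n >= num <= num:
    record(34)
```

4

Transformed code:
if 29 < 9 and 9 == cap:
    num = 15 // 29 - 29 * n
num = n != cap and cap <= num and (num <= cap)
if 1 > 39 and 39 == 27 and (27 != num):
    n = record(5) % 30
cap = cap * 19
num = num + (6 - n)
if n >= num and num <= num:
    record(34)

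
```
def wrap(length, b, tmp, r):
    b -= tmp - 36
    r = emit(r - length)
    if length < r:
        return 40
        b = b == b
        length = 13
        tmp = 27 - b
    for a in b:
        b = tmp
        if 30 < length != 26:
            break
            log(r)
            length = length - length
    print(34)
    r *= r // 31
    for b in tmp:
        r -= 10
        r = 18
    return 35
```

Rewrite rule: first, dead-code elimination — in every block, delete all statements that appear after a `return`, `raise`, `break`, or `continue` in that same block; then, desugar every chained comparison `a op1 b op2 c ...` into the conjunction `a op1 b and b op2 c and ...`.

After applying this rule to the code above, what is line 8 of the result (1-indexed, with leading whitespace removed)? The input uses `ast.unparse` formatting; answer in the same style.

Transformed code:
def wrap(length, b, tmp, r):
    b -= tmp - 36
    r = emit(r - length)
    if length < r:
        return 40
    for a in b:
        b = tmp
        if 30 < length and length != 26:
            break
    print(34)
    r *= r // 31
    for b in tmp:
        r -= 10
        r = 18
    return 35

if 30 < length and length != 26:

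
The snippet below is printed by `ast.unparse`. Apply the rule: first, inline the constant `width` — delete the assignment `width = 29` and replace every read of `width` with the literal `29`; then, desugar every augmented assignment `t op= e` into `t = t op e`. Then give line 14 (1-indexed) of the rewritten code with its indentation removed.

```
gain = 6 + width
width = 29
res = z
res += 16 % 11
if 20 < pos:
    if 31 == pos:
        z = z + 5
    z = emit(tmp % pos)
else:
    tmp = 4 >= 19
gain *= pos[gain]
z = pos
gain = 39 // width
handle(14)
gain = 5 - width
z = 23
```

Transformed code:
gain = 6 + 29
res = z
res = res + 16 % 11
if 20 < pos:
    if 31 == pos:
        z = z + 5
    z = emit(tmp % pos)
else:
    tmp = 4 >= 19
gain = gain * pos[gain]
z = pos
gain = 39 // 29
handle(14)
gain = 5 - 29
z = 23

gain = 5 - 29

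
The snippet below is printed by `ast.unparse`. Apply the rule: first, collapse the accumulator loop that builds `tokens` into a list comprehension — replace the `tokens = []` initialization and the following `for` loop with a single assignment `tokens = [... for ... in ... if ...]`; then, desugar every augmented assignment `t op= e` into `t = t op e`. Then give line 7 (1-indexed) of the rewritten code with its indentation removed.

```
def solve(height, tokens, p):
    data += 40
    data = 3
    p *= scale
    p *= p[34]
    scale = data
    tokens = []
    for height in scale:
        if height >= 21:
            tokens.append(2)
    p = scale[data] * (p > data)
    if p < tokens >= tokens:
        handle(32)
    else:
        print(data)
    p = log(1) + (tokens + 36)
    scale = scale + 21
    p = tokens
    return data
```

Transformed code:
def solve(height, tokens, p):
    data = data + 40
    data = 3
    p = p * scale
    p = p * p[34]
    scale = data
    tokens = [2 for height in scale if height >= 21]
    p = scale[data] * (p > data)
    if p < tokens >= tokens:
        handle(32)
    else:
        print(data)
    p = log(1) + (tokens + 36)
    scale = scale + 21
    p = tokens
    return data

tokens = [2 for height in scale if height >= 21]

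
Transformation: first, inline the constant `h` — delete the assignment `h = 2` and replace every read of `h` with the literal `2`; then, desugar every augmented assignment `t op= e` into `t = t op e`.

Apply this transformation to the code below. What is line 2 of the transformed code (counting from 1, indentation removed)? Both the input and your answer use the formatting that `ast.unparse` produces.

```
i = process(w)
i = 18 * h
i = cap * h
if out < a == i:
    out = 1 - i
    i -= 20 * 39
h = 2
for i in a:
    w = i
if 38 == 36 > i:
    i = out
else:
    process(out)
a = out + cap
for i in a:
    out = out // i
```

Transformed code:
i = process(w)
i = 18 * 2
i = cap * 2
if out < a == i:
    out = 1 - i
    i = i - 20 * 39
for i in a:
    w = i
if 38 == 36 > i:
    i = out
else:
    process(out)
a = out + cap
for i in a:
    out = out // i

i = 18 * 2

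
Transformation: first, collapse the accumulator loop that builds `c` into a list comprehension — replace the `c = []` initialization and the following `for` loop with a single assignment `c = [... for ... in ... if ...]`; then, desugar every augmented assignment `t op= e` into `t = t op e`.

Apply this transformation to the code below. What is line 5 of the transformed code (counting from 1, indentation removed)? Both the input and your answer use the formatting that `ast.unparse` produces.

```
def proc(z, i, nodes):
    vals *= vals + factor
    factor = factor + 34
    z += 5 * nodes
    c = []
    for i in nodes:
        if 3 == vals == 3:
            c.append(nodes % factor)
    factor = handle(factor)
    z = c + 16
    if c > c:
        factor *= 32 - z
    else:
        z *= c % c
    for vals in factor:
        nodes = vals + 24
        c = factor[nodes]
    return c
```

Transformed code:
def proc(z, i, nodes):
    vals = vals * (vals + factor)
    factor = factor + 34
    z = z + 5 * nodes
    c = [nodes % factor for i in nodes if 3 == vals == 3]
    factor = handle(factor)
    z = c + 16
    if c > c:
        factor = factor * (32 - z)
    else:
        z = z * (c % c)
    for vals in factor:
        nodes = vals + 24
        c = factor[nodes]
    return c

c = [nodes % factor for i in nodes if 3 == vals == 3]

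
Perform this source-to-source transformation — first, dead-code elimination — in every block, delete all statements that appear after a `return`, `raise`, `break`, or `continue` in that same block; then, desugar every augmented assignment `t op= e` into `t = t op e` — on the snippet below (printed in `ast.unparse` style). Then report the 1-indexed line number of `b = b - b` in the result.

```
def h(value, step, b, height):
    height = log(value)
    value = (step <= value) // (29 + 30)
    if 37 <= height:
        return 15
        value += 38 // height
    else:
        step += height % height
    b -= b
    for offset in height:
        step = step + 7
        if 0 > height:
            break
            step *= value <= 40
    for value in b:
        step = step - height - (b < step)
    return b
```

Transformed code:
def h(value, step, b, height):
    height = log(value)
    value = (step <= value) // (29 + 30)
    if 37 <= height:
        return 15
    else:
        step = step + height % height
    b = b - b
    for offset in height:
        step = step + 7
        if 0 > height:
            break
    for value in b:
        step = step - height - (b < step)
    return b

8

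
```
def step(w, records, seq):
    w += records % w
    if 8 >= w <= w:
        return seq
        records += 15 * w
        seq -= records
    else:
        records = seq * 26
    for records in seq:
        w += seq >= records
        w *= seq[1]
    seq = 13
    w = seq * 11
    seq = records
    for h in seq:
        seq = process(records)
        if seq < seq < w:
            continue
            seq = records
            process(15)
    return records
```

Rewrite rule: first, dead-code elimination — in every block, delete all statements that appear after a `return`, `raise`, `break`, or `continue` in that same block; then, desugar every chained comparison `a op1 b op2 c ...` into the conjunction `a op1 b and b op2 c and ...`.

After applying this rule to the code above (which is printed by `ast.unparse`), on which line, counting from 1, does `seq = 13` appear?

Transformed code:
def step(w, records, seq):
    w += records % w
    if 8 >= w and w <= w:
        return seq
    else:
        records = seq * 26
    for records in seq:
        w += seq >= records
        w *= seq[1]
    seq = 13
    w = seq * 11
    seq = records
    for h in seq:
        seq = process(records)
        if seq < seq and seq < w:
            continue
    return records

10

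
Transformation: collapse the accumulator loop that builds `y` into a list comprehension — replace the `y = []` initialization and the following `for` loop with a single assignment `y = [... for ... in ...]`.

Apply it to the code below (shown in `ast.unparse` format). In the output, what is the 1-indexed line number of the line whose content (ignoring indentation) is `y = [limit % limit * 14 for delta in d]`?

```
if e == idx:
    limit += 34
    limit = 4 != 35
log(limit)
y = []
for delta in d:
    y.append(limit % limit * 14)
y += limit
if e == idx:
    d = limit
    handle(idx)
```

5

Transformed code:
if e == idx:
    limit += 34
    limit = 4 != 35
log(limit)
y = [limit % limit * 14 for delta in d]
y += limit
if e == idx:
    d = limit
    handle(idx)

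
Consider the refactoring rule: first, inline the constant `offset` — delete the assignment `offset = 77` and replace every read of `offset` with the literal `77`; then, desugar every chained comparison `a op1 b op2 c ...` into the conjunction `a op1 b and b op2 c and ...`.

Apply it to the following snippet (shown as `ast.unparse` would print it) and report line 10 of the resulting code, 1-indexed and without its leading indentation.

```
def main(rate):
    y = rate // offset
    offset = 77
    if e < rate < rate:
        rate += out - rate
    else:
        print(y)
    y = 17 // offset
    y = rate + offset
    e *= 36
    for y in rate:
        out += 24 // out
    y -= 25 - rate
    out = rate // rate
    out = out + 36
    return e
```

Transformed code:
def main(rate):
    y = rate // 77
    if e < rate and rate < rate:
        rate += out - rate
    else:
        print(y)
    y = 17 // 77
    y = rate + 77
    e *= 36
    for y in rate:
        out += 24 // out
    y -= 25 - rate
    out = rate // rate
    out = out + 36
    return e

for y in rate:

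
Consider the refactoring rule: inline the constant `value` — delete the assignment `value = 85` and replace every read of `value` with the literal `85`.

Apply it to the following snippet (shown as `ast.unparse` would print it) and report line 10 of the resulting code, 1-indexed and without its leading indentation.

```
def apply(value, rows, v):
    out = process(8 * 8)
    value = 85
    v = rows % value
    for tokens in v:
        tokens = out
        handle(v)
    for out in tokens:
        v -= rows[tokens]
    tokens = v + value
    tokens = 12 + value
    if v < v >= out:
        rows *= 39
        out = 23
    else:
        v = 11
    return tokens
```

Transformed code:
def apply(value, rows, v):
    out = process(8 * 8)
    v = rows % 85
    for tokens in v:
        tokens = out
        handle(v)
    for out in tokens:
        v -= rows[tokens]
    tokens = v + 85
    tokens = 12 + 85
    if v < v >= out:
        rows *= 39
        out = 23
    else:
        v = 11
    return tokens

tokens = 12 + 85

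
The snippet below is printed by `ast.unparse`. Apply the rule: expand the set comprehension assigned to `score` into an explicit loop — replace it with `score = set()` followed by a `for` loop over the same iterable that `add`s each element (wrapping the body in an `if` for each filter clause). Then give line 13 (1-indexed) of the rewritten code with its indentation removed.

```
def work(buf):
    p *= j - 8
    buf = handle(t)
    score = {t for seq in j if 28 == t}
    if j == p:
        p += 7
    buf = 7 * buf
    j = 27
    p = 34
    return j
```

Transformed code:
def work(buf):
    p *= j - 8
    buf = handle(t)
    score = set()
    for seq in j:
        if 28 == t:
            score.add(t)
    if j == p:
        p += 7
    buf = 7 * buf
    j = 27
    p = 34
    return j

return j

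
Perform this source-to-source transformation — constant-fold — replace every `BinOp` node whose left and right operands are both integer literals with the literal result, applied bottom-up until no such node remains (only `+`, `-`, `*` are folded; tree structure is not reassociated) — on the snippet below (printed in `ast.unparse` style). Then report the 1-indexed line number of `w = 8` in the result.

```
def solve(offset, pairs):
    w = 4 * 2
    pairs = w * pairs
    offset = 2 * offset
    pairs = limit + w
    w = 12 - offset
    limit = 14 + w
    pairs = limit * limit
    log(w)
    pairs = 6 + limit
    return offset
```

2

Transformed code:
def solve(offset, pairs):
    w = 8
    pairs = w * pairs
    offset = 2 * offset
    pairs = limit + w
    w = 12 - offset
    limit = 14 + w
    pairs = limit * limit
    log(w)
    pairs = 6 + limit
    return offset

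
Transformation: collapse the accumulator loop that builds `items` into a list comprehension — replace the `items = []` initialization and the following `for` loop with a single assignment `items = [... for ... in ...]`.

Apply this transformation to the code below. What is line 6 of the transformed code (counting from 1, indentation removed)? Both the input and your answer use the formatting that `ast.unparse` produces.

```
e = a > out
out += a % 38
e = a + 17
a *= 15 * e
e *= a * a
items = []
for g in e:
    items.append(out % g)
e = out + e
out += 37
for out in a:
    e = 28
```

Transformed code:
e = a > out
out += a % 38
e = a + 17
a *= 15 * e
e *= a * a
items = [out % g for g in e]
e = out + e
out += 37
for out in a:
    e = 28

items = [out % g for g in e]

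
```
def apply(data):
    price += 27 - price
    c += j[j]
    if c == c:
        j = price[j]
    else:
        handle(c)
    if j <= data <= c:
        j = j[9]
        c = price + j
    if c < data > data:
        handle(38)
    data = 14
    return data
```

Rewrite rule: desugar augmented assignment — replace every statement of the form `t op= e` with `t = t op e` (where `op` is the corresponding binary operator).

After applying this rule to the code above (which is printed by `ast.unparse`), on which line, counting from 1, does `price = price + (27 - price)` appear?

2

Transformed code:
def apply(data):
    price = price + (27 - price)
    c = c + j[j]
    if c == c:
        j = price[j]
    else:
        handle(c)
    if j <= data <= c:
        j = j[9]
        c = price + j
    if c < data > data:
        handle(38)
    data = 14
    return data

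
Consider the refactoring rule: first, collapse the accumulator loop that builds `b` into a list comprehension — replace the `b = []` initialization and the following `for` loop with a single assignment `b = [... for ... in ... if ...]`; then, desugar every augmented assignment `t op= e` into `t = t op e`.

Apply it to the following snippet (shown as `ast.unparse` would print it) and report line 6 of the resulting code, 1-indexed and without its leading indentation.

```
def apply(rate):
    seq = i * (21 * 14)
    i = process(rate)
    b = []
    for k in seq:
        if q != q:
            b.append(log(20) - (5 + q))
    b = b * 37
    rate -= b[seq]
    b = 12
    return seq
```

rate = rate - b[seq]

Transformed code:
def apply(rate):
    seq = i * (21 * 14)
    i = process(rate)
    b = [log(20) - (5 + q) for k in seq if q != q]
    b = b * 37
    rate = rate - b[seq]
    b = 12
    return seq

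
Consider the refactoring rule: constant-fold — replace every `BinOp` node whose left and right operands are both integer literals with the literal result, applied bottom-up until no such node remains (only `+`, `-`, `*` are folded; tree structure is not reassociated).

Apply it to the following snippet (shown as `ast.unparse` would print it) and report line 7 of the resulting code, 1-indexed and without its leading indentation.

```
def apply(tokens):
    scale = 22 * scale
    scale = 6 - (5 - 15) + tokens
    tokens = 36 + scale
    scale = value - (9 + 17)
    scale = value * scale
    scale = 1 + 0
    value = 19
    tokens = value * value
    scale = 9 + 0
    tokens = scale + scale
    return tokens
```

Transformed code:
def apply(tokens):
    scale = 22 * scale
    scale = 16 + tokens
    tokens = 36 + scale
    scale = value - 26
    scale = value * scale
    scale = 1
    value = 19
    tokens = value * value
    scale = 9
    tokens = scale + scale
    return tokens

scale = 1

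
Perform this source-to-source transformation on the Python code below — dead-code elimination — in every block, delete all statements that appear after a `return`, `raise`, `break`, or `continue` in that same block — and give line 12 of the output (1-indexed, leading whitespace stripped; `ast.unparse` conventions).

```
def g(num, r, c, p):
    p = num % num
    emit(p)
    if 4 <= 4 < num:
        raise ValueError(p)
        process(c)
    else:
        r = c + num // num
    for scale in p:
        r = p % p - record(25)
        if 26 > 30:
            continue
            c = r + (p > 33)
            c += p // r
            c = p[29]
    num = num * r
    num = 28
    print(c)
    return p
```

Transformed code:
def g(num, r, c, p):
    p = num % num
    emit(p)
    if 4 <= 4 < num:
        raise ValueError(p)
    else:
        r = c + num // num
    for scale in p:
        r = p % p - record(25)
        if 26 > 30:
            continue
    num = num * r
    num = 28
    print(c)
    return p

num = num * r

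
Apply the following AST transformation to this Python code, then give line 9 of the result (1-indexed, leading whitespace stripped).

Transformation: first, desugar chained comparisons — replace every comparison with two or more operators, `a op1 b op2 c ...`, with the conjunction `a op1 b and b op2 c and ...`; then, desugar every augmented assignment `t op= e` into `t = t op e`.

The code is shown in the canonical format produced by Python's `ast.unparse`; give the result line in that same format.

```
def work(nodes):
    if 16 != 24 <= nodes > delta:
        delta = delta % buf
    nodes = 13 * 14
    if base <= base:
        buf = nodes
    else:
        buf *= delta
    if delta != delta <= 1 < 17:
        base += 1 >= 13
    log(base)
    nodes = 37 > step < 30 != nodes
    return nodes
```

if delta != delta and delta <= 1 and (1 < 17):

Transformed code:
def work(nodes):
    if 16 != 24 and 24 <= nodes and (nodes > delta):
        delta = delta % buf
    nodes = 13 * 14
    if base <= base:
        buf = nodes
    else:
        buf = buf * delta
    if delta != delta and delta <= 1 and (1 < 17):
        base = base + (1 >= 13)
    log(base)
    nodes = 37 > step and step < 30 and (30 != nodes)
    return nodes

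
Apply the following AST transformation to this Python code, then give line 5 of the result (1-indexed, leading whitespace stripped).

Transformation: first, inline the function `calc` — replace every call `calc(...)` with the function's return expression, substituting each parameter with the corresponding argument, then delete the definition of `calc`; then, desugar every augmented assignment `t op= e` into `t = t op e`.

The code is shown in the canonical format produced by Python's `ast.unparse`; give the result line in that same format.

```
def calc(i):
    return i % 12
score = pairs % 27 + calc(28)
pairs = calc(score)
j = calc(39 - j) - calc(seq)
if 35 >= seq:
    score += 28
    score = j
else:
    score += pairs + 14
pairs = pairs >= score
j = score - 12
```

Transformed code:
score = pairs % 27 + 28 % 12
pairs = score % 12
j = (39 - j) % 12 - seq % 12
if 35 >= seq:
    score = score + 28
    score = j
else:
    score = score + (pairs + 14)
pairs = pairs >= score
j = score - 12

score = score + 28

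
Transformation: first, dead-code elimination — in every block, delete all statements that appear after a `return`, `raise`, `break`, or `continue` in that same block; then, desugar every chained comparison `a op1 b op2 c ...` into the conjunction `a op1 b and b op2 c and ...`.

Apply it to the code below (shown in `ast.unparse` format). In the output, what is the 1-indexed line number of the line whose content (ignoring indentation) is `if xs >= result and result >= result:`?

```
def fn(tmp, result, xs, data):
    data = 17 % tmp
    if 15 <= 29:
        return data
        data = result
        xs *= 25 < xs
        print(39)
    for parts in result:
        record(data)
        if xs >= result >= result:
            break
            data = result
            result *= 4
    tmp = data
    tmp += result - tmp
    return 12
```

7

Transformed code:
def fn(tmp, result, xs, data):
    data = 17 % tmp
    if 15 <= 29:
        return data
    for parts in result:
        record(data)
        if xs >= result and result >= result:
            break
    tmp = data
    tmp += result - tmp
    return 12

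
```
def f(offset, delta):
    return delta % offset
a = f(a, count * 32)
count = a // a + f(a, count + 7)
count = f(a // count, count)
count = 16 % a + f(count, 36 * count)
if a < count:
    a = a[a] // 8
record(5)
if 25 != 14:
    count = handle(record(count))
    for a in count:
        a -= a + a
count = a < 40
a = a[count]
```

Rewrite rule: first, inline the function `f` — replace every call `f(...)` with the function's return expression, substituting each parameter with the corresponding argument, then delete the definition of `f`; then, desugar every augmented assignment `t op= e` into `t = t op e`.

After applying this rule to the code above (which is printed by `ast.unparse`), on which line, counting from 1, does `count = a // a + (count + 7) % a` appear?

2

Transformed code:
a = count * 32 % a
count = a // a + (count + 7) % a
count = count % (a // count)
count = 16 % a + 36 * count % count
if a < count:
    a = a[a] // 8
record(5)
if 25 != 14:
    count = handle(record(count))
    for a in count:
        a = a - (a + a)
count = a < 40
a = a[count]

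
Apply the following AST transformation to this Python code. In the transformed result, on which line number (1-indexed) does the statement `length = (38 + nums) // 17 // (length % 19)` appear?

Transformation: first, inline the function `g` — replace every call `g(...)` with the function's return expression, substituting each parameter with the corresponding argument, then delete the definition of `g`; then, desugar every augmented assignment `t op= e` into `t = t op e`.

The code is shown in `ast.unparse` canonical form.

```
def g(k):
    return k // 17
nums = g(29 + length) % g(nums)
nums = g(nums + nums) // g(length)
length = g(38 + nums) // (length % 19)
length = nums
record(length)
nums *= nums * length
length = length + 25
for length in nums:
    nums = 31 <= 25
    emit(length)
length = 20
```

Transformed code:
nums = (29 + length) // 17 % (nums // 17)
nums = (nums + nums) // 17 // (length // 17)
length = (38 + nums) // 17 // (length % 19)
length = nums
record(length)
nums = nums * (nums * length)
length = length + 25
for length in nums:
    nums = 31 <= 25
    emit(length)
length = 20

3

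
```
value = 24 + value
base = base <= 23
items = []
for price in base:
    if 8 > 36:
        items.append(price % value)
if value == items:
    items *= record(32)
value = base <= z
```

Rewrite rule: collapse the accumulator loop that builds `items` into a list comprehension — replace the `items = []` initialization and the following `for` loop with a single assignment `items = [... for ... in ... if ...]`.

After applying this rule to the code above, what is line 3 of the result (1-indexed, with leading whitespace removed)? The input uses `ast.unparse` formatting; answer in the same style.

items = [price % value for price in base if 8 > 36]

Transformed code:
value = 24 + value
base = base <= 23
items = [price % value for price in base if 8 > 36]
if value == items:
    items *= record(32)
value = base <= z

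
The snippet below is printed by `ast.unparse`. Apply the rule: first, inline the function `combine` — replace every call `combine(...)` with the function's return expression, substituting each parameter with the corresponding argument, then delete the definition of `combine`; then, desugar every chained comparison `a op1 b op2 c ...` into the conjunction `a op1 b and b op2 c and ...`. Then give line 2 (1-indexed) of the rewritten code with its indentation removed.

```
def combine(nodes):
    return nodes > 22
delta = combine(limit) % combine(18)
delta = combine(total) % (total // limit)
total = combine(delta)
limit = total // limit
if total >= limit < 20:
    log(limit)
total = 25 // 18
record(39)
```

Transformed code:
delta = (limit > 22) % (18 > 22)
delta = (total > 22) % (total // limit)
total = delta > 22
limit = total // limit
if total >= limit and limit < 20:
    log(limit)
total = 25 // 18
record(39)

delta = (total > 22) % (total // limit)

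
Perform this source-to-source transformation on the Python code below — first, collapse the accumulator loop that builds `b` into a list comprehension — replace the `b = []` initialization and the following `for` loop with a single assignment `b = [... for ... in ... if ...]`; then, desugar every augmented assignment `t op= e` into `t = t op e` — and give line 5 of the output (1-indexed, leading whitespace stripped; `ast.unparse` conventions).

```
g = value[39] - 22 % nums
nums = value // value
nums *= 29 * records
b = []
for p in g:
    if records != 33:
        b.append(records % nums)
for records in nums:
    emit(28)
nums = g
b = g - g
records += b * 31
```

Transformed code:
g = value[39] - 22 % nums
nums = value // value
nums = nums * (29 * records)
b = [records % nums for p in g if records != 33]
for records in nums:
    emit(28)
nums = g
b = g - g
records = records + b * 31

for records in nums:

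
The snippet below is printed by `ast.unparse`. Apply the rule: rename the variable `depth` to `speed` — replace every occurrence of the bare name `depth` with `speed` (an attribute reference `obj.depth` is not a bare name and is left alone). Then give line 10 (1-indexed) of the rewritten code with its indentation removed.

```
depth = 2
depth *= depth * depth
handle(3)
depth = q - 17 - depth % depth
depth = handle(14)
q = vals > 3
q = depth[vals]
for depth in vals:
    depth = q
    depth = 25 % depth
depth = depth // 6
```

Transformed code:
speed = 2
speed *= speed * speed
handle(3)
speed = q - 17 - speed % speed
speed = handle(14)
q = vals > 3
q = speed[vals]
for speed in vals:
    speed = q
    speed = 25 % speed
speed = speed // 6

speed = 25 % speed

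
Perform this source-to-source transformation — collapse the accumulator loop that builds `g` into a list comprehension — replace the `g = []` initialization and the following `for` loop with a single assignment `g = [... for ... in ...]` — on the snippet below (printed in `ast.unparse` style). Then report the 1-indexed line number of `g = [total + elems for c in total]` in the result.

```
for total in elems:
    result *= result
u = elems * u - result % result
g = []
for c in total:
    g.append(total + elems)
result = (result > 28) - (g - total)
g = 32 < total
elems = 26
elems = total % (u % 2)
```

Transformed code:
for total in elems:
    result *= result
u = elems * u - result % result
g = [total + elems for c in total]
result = (result > 28) - (g - total)
g = 32 < total
elems = 26
elems = total % (u % 2)

4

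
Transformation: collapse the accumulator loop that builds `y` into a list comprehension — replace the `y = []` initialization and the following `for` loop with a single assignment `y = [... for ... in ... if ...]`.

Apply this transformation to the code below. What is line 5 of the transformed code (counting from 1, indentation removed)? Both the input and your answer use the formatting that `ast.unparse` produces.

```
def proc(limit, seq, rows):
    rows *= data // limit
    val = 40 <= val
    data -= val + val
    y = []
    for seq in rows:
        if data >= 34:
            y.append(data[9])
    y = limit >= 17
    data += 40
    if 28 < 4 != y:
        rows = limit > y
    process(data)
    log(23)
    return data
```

y = [data[9] for seq in rows if data >= 34]

Transformed code:
def proc(limit, seq, rows):
    rows *= data // limit
    val = 40 <= val
    data -= val + val
    y = [data[9] for seq in rows if data >= 34]
    y = limit >= 17
    data += 40
    if 28 < 4 != y:
        rows = limit > y
    process(data)
    log(23)
    return data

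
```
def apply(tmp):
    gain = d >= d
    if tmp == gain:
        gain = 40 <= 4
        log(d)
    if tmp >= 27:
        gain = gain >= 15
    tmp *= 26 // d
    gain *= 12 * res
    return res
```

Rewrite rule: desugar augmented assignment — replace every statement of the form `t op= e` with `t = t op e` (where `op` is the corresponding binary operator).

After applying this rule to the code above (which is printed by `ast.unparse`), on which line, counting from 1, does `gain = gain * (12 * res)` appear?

9

Transformed code:
def apply(tmp):
    gain = d >= d
    if tmp == gain:
        gain = 40 <= 4
        log(d)
    if tmp >= 27:
        gain = gain >= 15
    tmp = tmp * (26 // d)
    gain = gain * (12 * res)
    return res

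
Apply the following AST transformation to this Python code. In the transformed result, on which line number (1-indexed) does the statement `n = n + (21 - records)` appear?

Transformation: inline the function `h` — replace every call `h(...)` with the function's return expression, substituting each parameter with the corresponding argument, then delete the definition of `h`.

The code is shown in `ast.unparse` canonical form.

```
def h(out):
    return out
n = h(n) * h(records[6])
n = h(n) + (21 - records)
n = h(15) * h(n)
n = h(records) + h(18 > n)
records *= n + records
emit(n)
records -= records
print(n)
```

Transformed code:
n = n * records[6]
n = n + (21 - records)
n = 15 * n
n = records + (18 > n)
records *= n + records
emit(n)
records -= records
print(n)

2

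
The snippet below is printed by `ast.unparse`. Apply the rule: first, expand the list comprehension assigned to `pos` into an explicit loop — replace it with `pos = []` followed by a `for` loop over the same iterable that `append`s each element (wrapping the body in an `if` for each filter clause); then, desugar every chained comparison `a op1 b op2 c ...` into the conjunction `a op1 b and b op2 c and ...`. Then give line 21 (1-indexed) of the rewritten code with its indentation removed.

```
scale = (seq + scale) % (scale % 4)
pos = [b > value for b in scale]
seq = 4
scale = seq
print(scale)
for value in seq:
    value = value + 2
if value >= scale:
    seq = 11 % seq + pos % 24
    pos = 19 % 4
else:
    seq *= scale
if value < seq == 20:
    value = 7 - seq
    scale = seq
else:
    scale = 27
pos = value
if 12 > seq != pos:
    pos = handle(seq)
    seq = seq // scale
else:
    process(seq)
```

Transformed code:
scale = (seq + scale) % (scale % 4)
pos = []
for b in scale:
    pos.append(b > value)
seq = 4
scale = seq
print(scale)
for value in seq:
    value = value + 2
if value >= scale:
    seq = 11 % seq + pos % 24
    pos = 19 % 4
else:
    seq *= scale
if value < seq and seq == 20:
    value = 7 - seq
    scale = seq
else:
    scale = 27
pos = value
if 12 > seq and seq != pos:
    pos = handle(seq)
    seq = seq // scale
else:
    process(seq)

if 12 > seq and seq != pos: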